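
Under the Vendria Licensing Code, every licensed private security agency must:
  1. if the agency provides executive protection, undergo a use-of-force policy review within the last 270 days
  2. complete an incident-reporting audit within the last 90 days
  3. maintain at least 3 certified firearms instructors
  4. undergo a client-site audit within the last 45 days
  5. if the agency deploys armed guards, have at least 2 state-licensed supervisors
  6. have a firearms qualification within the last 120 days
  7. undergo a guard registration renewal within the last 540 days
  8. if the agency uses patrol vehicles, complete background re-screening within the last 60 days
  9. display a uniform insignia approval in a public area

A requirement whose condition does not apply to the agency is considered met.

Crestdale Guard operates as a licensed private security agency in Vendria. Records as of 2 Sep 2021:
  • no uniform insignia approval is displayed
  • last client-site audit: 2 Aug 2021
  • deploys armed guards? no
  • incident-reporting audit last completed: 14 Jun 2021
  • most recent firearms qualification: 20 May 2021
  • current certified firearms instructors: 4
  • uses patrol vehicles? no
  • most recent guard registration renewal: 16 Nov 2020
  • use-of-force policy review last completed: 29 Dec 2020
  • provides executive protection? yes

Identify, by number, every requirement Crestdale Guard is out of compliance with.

1. condition 'provides executive protection' holds; use-of-force policy review 247 days ago vs limit 270 → met
2. incident-reporting audit 80 days ago vs limit 90 → met
3. certified firearms instructors 4 ≥ 3 → met
4. client-site audit 31 days ago vs limit 45 → met
5. condition 'deploys armed guards' does not hold → requirement n/a → met
6. firearms qualification 105 days ago vs limit 120 → met
7. guard registration renewal 290 days ago vs limit 540 → met
8. condition 'uses patrol vehicles' does not hold → requirement n/a → met
9. uniform insignia approval absent → not met
Not met: 9

9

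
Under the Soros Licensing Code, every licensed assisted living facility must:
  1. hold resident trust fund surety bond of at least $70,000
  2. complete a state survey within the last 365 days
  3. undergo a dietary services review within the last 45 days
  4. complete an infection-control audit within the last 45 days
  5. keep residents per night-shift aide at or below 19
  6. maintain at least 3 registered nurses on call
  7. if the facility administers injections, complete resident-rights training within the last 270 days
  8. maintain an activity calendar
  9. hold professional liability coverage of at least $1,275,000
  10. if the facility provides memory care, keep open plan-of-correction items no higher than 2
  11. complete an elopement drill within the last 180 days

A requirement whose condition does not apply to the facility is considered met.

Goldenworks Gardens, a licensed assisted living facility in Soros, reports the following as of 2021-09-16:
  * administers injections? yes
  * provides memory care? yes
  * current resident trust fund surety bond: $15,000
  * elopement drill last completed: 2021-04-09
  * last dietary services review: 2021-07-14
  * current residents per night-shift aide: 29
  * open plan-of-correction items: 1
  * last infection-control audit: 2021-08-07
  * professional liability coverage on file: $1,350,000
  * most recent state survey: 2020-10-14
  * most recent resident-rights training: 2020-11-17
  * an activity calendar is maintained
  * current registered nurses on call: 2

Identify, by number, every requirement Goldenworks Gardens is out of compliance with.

1, 3, 5, 6, 7

1. resident trust fund surety bond $15,000 < $70,000 → not met
2. state survey 337 days ago vs limit 365 → met
3. dietary services review 64 days ago vs limit 45 → not met
4. infection-control audit 40 days ago vs limit 45 → met
5. residents per night-shift aide 29 > 19 → not met
6. registered nurses on call 2 < 3 → not met
7. condition 'administers injections' holds; resident-rights training 303 days ago vs limit 270 → not met
8. activity calendar present → met
9. professional liability coverage $1,350,000 ≥ $1,275,000 → met
10. condition 'provides memory care' holds; open plan-of-correction items 1 ≤ 2 → met
11. elopement drill 160 days ago vs limit 180 → met
Not met: 1, 3, 5, 6, 7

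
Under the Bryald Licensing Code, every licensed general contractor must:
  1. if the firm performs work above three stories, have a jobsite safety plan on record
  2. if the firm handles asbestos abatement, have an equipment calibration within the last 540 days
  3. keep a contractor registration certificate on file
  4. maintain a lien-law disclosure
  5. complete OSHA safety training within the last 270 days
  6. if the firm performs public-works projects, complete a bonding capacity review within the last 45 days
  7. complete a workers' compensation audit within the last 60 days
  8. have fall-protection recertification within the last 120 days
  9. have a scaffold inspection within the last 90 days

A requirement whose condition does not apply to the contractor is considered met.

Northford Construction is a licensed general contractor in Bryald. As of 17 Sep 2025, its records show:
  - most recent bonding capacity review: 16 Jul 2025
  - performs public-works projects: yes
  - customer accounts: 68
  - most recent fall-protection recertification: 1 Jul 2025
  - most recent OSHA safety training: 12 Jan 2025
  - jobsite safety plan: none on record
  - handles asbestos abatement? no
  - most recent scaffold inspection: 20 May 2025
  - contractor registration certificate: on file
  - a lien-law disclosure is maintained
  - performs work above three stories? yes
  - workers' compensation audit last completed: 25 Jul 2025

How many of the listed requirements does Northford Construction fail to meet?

1. condition 'performs work above three stories' holds; jobsite safety plan absent → not met
2. condition 'handles asbestos abatement' does not hold → requirement n/a → met
3. contractor registration certificate present → met
4. lien-law disclosure present → met
5. OSHA safety training 248 days ago vs limit 270 → met
6. condition 'performs public-works projects' holds; bonding capacity review 63 days ago vs limit 45 → not met
7. workers' compensation audit 54 days ago vs limit 60 → met
8. fall-protection recertification 78 days ago vs limit 120 → met
9. scaffold inspection 120 days ago vs limit 90 → not met
Not met: 3 of 9

3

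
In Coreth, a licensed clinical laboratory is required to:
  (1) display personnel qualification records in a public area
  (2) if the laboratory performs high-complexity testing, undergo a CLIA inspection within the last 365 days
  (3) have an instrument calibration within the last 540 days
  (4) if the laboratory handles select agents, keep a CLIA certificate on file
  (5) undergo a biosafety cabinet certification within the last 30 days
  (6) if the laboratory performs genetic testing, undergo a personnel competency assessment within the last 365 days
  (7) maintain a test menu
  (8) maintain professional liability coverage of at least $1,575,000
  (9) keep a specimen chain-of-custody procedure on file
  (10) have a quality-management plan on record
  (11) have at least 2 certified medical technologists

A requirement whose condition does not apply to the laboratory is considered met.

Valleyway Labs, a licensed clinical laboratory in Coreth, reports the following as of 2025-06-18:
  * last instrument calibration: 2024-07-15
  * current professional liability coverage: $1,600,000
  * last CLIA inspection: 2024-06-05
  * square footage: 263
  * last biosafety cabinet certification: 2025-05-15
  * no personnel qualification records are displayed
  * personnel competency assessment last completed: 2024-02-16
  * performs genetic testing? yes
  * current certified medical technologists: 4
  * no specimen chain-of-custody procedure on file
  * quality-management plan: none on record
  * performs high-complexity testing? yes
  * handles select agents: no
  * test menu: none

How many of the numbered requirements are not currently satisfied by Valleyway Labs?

7

1. personnel qualification records absent → not met
2. condition 'performs high-complexity testing' holds; CLIA inspection 378 days ago vs limit 365 → not met
3. instrument calibration 338 days ago vs limit 540 → met
4. condition 'handles select agents' does not hold → requirement n/a → met
5. biosafety cabinet certification 34 days ago vs limit 30 → not met
6. condition 'performs genetic testing' holds; personnel competency assessment 488 days ago vs limit 365 → not met
7. test menu absent → not met
8. professional liability coverage $1,600,000 ≥ $1,575,000 → met
9. specimen chain-of-custody procedure absent → not met
10. quality-management plan absent → not met
11. certified medical technologists 4 ≥ 2 → met
Not met: 7 of 11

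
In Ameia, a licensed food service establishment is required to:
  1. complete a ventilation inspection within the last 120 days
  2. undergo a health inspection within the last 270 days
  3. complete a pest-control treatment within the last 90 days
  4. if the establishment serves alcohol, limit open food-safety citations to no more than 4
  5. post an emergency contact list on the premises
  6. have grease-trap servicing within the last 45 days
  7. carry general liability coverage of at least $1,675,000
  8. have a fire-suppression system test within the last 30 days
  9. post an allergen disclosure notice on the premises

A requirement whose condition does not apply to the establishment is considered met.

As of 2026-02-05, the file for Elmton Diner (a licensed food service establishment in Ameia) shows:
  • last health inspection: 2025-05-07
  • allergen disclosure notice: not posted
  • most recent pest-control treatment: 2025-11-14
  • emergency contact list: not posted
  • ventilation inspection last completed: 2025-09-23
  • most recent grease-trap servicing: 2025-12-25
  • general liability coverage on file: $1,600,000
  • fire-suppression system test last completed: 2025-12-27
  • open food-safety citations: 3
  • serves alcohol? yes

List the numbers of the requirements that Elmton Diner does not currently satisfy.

1. ventilation inspection 135 days ago vs limit 120 → not met
2. health inspection 274 days ago vs limit 270 → not met
3. pest-control treatment 83 days ago vs limit 90 → met
4. condition 'serves alcohol' holds; open food-safety citations 3 ≤ 4 → met
5. emergency contact list absent → not met
6. grease-trap servicing 42 days ago vs limit 45 → met
7. general liability coverage $1,600,000 < $1,675,000 → not met
8. fire-suppression system test 40 days ago vs limit 30 → not met
9. allergen disclosure notice absent → not met
Not met: 1, 2, 5, 7, 8, 9

1, 2, 5, 7, 8, 9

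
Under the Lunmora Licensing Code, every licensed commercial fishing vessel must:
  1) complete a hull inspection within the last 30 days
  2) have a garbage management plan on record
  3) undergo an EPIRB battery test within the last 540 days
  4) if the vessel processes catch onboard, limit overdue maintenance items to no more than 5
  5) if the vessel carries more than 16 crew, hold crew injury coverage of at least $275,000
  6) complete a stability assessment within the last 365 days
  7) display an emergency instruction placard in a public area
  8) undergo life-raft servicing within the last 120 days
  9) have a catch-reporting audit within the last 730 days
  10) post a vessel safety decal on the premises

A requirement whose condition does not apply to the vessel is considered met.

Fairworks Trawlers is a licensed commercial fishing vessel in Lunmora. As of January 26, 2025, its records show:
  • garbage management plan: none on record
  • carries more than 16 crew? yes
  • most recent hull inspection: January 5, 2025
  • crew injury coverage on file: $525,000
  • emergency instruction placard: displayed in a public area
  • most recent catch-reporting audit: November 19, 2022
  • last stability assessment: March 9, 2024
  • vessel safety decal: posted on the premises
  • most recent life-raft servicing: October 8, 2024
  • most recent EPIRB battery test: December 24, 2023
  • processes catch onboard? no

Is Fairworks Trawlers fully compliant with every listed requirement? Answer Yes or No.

1. hull inspection 21 days ago vs limit 30 → met
2. garbage management plan absent → not met
3. EPIRB battery test 399 days ago vs limit 540 → met
4. condition 'processes catch onboard' does not hold → requirement n/a → met
5. condition 'carries more than 16 crew' holds; crew injury coverage $525,000 ≥ $275,000 → met
6. stability assessment 323 days ago vs limit 365 → met
7. emergency instruction placard present → met
8. life-raft servicing 110 days ago vs limit 120 → met
9. catch-reporting audit 799 days ago vs limit 730 → not met
10. vessel safety decal present → met
Not met: 2, 9

No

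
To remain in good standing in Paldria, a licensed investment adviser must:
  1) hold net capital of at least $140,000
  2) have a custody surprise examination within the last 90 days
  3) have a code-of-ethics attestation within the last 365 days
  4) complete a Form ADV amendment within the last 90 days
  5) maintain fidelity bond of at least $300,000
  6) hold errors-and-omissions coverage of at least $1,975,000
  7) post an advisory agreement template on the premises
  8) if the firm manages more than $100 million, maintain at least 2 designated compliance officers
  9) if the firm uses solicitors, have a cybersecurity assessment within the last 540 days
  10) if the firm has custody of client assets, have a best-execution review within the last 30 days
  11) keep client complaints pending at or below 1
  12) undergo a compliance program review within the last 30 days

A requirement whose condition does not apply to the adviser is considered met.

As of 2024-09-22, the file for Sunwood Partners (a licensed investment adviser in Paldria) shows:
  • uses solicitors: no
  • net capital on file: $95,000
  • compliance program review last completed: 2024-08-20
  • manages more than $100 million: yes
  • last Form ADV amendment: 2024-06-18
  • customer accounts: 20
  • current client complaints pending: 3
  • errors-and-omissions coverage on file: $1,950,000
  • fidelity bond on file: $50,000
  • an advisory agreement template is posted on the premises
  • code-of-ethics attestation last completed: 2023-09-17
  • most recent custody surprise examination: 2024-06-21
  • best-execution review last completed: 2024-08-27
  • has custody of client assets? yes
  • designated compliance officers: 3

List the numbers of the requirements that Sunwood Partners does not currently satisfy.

1. net capital $95,000 < $140,000 → not met
2. custody surprise examination 93 days ago vs limit 90 → not met
3. code-of-ethics attestation 371 days ago vs limit 365 → not met
4. Form ADV amendment 96 days ago vs limit 90 → not met
5. fidelity bond $50,000 < $300,000 → not met
6. errors-and-omissions coverage $1,950,000 < $1,975,000 → not met
7. advisory agreement template present → met
8. condition 'manages more than $100 million' holds; designated compliance officers 3 ≥ 2 → met
9. condition 'uses solicitors' does not hold → requirement n/a → met
10. condition 'has custody of client assets' holds; best-execution review 26 days ago vs limit 30 → met
11. client complaints pending 3 > 1 → not met
12. compliance program review 33 days ago vs limit 30 → not met
Not met: 1, 2, 3, 4, 5, 6, 11, 12

1, 2, 3, 4, 5, 6, 11, 12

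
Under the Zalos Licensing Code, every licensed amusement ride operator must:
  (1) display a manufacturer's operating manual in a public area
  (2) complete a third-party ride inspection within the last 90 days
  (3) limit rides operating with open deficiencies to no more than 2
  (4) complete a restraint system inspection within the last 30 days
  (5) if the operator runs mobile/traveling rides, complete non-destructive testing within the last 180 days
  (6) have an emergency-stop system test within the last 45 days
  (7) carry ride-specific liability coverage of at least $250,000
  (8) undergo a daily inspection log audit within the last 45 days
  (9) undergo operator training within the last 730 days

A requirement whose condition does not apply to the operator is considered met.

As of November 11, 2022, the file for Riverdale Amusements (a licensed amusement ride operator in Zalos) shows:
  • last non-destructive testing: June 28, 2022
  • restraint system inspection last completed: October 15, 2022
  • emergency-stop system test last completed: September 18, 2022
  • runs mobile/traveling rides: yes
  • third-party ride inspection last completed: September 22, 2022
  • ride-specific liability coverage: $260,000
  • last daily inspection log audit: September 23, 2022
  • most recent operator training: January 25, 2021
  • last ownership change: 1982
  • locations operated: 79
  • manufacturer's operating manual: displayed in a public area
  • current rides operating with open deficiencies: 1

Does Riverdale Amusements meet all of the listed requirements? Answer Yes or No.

No

1. manufacturer's operating manual present → met
2. third-party ride inspection 50 days ago vs limit 90 → met
3. rides operating with open deficiencies 1 ≤ 2 → met
4. restraint system inspection 27 days ago vs limit 30 → met
5. condition 'runs mobile/traveling rides' holds; non-destructive testing 136 days ago vs limit 180 → met
6. emergency-stop system test 54 days ago vs limit 45 → not met
7. ride-specific liability coverage $260,000 ≥ $250,000 → met
8. daily inspection log audit 49 days ago vs limit 45 → not met
9. operator training 655 days ago vs limit 730 → met
Not met: 6, 8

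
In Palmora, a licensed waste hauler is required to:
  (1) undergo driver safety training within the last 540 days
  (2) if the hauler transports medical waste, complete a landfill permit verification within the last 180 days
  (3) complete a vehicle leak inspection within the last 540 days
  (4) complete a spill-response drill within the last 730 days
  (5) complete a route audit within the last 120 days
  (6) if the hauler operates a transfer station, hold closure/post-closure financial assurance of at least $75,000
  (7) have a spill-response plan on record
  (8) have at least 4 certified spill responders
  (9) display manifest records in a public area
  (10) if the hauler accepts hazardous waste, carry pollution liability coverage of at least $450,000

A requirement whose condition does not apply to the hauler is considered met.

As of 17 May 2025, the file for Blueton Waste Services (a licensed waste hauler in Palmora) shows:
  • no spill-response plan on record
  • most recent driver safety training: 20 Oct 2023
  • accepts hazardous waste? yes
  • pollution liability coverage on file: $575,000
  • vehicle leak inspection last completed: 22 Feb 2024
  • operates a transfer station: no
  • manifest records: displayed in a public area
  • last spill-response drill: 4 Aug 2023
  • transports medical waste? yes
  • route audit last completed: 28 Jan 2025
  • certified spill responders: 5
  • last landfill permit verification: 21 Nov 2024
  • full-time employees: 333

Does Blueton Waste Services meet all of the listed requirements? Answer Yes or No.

No

1. driver safety training 575 days ago vs limit 540 → not met
2. condition 'transports medical waste' holds; landfill permit verification 177 days ago vs limit 180 → met
3. vehicle leak inspection 450 days ago vs limit 540 → met
4. spill-response drill 652 days ago vs limit 730 → met
5. route audit 109 days ago vs limit 120 → met
6. condition 'operates a transfer station' does not hold → requirement n/a → met
7. spill-response plan absent → not met
8. certified spill responders 5 ≥ 4 → met
9. manifest records present → met
10. condition 'accepts hazardous waste' holds; pollution liability coverage $575,000 ≥ $450,000 → met
Not met: 1, 7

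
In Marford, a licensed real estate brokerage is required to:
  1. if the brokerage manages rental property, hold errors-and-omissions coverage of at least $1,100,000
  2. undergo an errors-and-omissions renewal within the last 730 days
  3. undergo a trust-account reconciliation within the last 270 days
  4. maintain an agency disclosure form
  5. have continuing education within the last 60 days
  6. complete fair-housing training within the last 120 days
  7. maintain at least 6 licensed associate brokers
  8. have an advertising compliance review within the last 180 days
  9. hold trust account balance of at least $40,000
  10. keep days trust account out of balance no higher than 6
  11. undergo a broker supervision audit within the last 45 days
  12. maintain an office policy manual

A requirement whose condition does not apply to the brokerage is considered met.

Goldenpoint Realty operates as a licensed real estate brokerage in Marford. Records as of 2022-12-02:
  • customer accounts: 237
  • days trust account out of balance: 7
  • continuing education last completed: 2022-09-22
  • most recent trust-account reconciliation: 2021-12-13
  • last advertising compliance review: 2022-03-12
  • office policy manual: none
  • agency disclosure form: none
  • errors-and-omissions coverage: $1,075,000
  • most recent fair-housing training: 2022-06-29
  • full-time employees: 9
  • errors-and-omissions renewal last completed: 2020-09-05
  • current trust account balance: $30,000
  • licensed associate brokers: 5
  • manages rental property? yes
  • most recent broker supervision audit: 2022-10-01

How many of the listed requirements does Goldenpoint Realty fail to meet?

1. condition 'manages rental property' holds; errors-and-omissions coverage $1,075,000 < $1,100,000 → not met
2. errors-and-omissions renewal 818 days ago vs limit 730 → not met
3. trust-account reconciliation 354 days ago vs limit 270 → not met
4. agency disclosure form absent → not met
5. continuing education 71 days ago vs limit 60 → not met
6. fair-housing training 156 days ago vs limit 120 → not met
7. licensed associate brokers 5 < 6 → not met
8. advertising compliance review 265 days ago vs limit 180 → not met
9. trust account balance $30,000 < $40,000 → not met
10. days trust account out of balance 7 > 6 → not met
11. broker supervision audit 62 days ago vs limit 45 → not met
12. office policy manual absent → not met
Not met: 12 of 12

12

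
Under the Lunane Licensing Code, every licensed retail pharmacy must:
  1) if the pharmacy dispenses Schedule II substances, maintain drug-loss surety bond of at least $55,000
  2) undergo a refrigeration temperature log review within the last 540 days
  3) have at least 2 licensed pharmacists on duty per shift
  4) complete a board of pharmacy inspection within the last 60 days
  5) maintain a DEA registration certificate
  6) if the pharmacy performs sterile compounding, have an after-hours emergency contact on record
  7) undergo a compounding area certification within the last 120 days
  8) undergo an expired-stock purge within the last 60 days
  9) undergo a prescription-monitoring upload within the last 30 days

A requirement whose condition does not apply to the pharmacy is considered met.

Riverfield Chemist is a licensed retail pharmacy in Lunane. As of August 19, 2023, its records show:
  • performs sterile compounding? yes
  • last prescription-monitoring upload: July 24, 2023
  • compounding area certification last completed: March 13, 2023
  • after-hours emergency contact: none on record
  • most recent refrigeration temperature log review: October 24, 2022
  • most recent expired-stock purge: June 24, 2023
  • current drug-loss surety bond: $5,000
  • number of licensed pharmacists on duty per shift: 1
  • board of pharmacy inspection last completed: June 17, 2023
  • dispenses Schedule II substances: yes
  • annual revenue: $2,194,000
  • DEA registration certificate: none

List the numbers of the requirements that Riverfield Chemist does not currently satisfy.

1, 3, 4, 5, 6, 7

1. condition 'dispenses Schedule II substances' holds; drug-loss surety bond $5,000 < $55,000 → not met
2. refrigeration temperature log review 299 days ago vs limit 540 → met
3. licensed pharmacists on duty per shift 1 < 2 → not met
4. board of pharmacy inspection 63 days ago vs limit 60 → not met
5. DEA registration certificate absent → not met
6. condition 'performs sterile compounding' holds; after-hours emergency contact absent → not met
7. compounding area certification 159 days ago vs limit 120 → not met
8. expired-stock purge 56 days ago vs limit 60 → met
9. prescription-monitoring upload 26 days ago vs limit 30 → met
Not met: 1, 3, 4, 5, 6, 7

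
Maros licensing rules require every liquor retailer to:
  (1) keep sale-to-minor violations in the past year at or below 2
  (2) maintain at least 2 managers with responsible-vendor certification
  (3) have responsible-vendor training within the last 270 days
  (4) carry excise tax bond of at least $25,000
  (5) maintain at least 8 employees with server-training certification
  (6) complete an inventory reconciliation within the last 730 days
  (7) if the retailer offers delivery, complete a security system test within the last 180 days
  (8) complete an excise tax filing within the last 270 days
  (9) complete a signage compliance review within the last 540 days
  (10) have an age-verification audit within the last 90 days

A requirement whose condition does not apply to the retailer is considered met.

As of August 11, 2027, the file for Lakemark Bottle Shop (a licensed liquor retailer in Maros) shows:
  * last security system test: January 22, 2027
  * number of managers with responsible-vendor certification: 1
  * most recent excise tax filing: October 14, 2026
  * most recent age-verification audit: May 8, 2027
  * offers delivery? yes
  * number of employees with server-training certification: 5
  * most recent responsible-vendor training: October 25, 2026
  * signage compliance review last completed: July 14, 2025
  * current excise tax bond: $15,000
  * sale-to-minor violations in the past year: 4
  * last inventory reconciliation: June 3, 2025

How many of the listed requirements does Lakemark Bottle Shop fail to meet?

10

1. sale-to-minor violations in the past year 4 > 2 → not met
2. managers with responsible-vendor certification 1 < 2 → not met
3. responsible-vendor training 290 days ago vs limit 270 → not met
4. excise tax bond $15,000 < $25,000 → not met
5. employees with server-training certification 5 < 8 → not met
6. inventory reconciliation 799 days ago vs limit 730 → not met
7. condition 'offers delivery' holds; security system test 201 days ago vs limit 180 → not met
8. excise tax filing 301 days ago vs limit 270 → not met
9. signage compliance review 758 days ago vs limit 540 → not met
10. age-verification audit 95 days ago vs limit 90 → not met
Not met: 10 of 10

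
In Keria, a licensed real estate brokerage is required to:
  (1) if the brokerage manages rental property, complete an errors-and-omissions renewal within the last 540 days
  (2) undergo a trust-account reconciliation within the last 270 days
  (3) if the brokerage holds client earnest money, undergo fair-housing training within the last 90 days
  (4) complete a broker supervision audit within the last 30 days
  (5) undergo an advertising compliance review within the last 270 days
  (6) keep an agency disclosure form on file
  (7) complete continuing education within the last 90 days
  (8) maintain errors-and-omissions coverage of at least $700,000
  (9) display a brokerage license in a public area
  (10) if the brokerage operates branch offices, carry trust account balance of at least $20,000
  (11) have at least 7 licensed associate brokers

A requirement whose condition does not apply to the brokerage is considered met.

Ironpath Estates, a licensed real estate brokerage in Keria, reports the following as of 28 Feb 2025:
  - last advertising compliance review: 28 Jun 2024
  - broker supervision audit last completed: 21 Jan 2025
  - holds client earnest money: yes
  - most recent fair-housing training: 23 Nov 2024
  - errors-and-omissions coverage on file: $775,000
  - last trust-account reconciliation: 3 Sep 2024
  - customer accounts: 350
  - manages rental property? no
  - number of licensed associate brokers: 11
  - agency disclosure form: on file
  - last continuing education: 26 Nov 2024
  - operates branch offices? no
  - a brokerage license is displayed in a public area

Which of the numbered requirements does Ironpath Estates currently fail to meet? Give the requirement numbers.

3, 4, 7

1. condition 'manages rental property' does not hold → requirement n/a → met
2. trust-account reconciliation 178 days ago vs limit 270 → met
3. condition 'holds client earnest money' holds; fair-housing training 97 days ago vs limit 90 → not met
4. broker supervision audit 38 days ago vs limit 30 → not met
5. advertising compliance review 245 days ago vs limit 270 → met
6. agency disclosure form present → met
7. continuing education 94 days ago vs limit 90 → not met
8. errors-and-omissions coverage $775,000 ≥ $700,000 → met
9. brokerage license present → met
10. condition 'operates branch offices' does not hold → requirement n/a → met
11. licensed associate brokers 11 ≥ 7 → met
Not met: 3, 4, 7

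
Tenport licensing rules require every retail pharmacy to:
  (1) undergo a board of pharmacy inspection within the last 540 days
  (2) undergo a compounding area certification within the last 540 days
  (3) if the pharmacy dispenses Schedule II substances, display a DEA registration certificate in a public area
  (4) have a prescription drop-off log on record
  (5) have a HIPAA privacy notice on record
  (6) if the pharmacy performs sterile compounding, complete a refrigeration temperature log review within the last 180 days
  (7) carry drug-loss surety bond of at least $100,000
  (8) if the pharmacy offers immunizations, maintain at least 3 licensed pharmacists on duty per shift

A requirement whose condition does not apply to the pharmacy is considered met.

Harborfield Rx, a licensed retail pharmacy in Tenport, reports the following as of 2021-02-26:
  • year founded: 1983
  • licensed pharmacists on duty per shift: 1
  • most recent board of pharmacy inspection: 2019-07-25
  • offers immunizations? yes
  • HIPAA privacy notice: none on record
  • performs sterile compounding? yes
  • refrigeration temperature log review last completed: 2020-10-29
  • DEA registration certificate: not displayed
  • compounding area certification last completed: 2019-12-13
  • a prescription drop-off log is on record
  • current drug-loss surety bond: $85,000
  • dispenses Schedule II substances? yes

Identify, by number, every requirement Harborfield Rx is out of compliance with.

1. board of pharmacy inspection 582 days ago vs limit 540 → not met
2. compounding area certification 441 days ago vs limit 540 → met
3. condition 'dispenses Schedule II substances' holds; DEA registration certificate absent → not met
4. prescription drop-off log present → met
5. HIPAA privacy notice absent → not met
6. condition 'performs sterile compounding' holds; refrigeration temperature log review 120 days ago vs limit 180 → met
7. drug-loss surety bond $85,000 < $100,000 → not met
8. condition 'offers immunizations' holds; licensed pharmacists on duty per shift 1 < 3 → not met
Not met: 1, 3, 5, 7, 8

1, 3, 5, 7, 8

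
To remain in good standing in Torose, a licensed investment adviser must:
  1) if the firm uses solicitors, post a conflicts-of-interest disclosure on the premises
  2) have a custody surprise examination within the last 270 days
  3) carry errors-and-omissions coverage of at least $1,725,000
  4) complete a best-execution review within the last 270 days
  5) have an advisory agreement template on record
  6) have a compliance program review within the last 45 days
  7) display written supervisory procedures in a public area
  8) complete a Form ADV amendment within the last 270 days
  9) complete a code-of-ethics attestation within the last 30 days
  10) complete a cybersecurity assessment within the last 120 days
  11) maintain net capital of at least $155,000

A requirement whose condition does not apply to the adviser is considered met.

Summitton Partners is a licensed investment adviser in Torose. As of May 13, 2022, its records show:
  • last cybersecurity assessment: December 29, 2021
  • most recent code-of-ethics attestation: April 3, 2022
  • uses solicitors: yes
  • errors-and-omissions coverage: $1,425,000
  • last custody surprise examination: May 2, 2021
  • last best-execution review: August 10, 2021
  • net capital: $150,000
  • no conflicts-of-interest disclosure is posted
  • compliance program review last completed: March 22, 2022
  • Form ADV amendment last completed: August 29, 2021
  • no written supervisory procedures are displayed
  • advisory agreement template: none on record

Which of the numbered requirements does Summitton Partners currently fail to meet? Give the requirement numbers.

1, 2, 3, 4, 5, 6, 7, 9, 10, 11

1. condition 'uses solicitors' holds; conflicts-of-interest disclosure absent → not met
2. custody surprise examination 376 days ago vs limit 270 → not met
3. errors-and-omissions coverage $1,425,000 < $1,725,000 → not met
4. best-execution review 276 days ago vs limit 270 → not met
5. advisory agreement template absent → not met
6. compliance program review 52 days ago vs limit 45 → not met
7. written supervisory procedures absent → not met
8. Form ADV amendment 257 days ago vs limit 270 → met
9. code-of-ethics attestation 40 days ago vs limit 30 → not met
10. cybersecurity assessment 135 days ago vs limit 120 → not met
11. net capital $150,000 < $155,000 → not met
Not met: 1, 2, 3, 4, 5, 6, 7, 9, 10, 11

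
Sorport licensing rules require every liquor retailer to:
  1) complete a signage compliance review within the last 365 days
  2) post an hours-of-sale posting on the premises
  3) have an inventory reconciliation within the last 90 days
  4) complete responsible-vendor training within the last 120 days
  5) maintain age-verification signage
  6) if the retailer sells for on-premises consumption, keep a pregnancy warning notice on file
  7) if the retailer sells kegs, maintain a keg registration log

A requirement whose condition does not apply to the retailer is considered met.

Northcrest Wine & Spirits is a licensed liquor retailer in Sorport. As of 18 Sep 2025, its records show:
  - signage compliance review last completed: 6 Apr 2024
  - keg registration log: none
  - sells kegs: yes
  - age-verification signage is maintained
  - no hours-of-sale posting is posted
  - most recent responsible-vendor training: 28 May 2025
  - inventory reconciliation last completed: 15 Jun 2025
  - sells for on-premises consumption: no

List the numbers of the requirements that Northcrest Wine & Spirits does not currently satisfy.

1, 2, 3, 7

1. signage compliance review 530 days ago vs limit 365 → not met
2. hours-of-sale posting absent → not met
3. inventory reconciliation 95 days ago vs limit 90 → not met
4. responsible-vendor training 113 days ago vs limit 120 → met
5. age-verification signage present → met
6. condition 'sells for on-premises consumption' does not hold → requirement n/a → met
7. condition 'sells kegs' holds; keg registration log absent → not met
Not met: 1, 2, 3, 7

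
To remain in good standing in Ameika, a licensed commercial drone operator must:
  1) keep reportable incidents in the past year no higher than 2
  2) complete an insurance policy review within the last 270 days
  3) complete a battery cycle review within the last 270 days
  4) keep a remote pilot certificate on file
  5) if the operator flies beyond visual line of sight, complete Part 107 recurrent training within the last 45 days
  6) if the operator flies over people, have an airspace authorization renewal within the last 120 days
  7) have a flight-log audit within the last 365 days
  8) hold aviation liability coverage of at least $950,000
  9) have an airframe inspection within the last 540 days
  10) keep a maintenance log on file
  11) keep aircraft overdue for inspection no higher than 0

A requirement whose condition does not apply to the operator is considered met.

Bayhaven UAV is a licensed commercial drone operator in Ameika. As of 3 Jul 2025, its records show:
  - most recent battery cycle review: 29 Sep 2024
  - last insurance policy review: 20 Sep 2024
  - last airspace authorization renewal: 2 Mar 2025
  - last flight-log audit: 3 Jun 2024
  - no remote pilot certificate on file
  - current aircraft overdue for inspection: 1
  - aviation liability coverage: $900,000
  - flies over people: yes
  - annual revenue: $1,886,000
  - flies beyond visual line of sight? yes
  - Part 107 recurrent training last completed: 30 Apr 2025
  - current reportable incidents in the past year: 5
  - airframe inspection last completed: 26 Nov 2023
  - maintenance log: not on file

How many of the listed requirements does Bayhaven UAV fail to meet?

1. reportable incidents in the past year 5 > 2 → not met
2. insurance policy review 286 days ago vs limit 270 → not met
3. battery cycle review 277 days ago vs limit 270 → not met
4. remote pilot certificate absent → not met
5. condition 'flies beyond visual line of sight' holds; Part 107 recurrent training 64 days ago vs limit 45 → not met
6. condition 'flies over people' holds; airspace authorization renewal 123 days ago vs limit 120 → not met
7. flight-log audit 395 days ago vs limit 365 → not met
8. aviation liability coverage $900,000 < $950,000 → not met
9. airframe inspection 585 days ago vs limit 540 → not met
10. maintenance log absent → not met
11. aircraft overdue for inspection 1 > 0 → not met
Not met: 11 of 11

11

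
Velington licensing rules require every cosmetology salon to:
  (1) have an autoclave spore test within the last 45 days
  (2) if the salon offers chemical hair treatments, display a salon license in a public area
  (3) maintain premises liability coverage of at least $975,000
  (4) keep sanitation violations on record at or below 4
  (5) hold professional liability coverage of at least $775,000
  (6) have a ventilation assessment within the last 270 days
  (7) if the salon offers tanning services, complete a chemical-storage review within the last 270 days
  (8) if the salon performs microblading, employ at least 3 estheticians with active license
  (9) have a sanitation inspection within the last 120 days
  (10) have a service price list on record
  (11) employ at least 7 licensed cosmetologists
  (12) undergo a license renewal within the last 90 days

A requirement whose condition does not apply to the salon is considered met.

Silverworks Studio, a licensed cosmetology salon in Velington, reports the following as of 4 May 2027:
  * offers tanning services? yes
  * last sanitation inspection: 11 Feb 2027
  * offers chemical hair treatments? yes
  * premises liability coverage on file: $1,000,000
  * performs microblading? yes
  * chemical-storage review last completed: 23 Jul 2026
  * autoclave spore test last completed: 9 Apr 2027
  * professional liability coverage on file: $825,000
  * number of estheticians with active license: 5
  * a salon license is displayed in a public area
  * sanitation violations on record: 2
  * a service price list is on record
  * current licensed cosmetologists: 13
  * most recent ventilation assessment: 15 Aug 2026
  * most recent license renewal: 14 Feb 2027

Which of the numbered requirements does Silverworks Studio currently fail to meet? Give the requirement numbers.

1. autoclave spore test 25 days ago vs limit 45 → met
2. condition 'offers chemical hair treatments' holds; salon license present → met
3. premises liability coverage $1,000,000 ≥ $975,000 → met
4. sanitation violations on record 2 ≤ 4 → met
5. professional liability coverage $825,000 ≥ $775,000 → met
6. ventilation assessment 262 days ago vs limit 270 → met
7. condition 'offers tanning services' holds; chemical-storage review 285 days ago vs limit 270 → not met
8. condition 'performs microblading' holds; estheticians with active license 5 ≥ 3 → met
9. sanitation inspection 82 days ago vs limit 120 → met
10. service price list present → met
11. licensed cosmetologists 13 ≥ 7 → met
12. license renewal 79 days ago vs limit 90 → met
Not met: 7

7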